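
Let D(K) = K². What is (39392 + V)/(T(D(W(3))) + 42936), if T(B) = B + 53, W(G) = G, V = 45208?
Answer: 42300/21499 ≈ 1.9675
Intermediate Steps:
T(B) = 53 + B
(39392 + V)/(T(D(W(3))) + 42936) = (39392 + 45208)/((53 + 3²) + 42936) = 84600/((53 + 9) + 42936) = 84600/(62 + 42936) = 84600/42998 = 84600*(1/42998) = 42300/21499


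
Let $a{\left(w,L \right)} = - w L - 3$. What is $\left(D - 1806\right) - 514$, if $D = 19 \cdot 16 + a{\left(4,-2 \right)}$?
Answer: $-2011$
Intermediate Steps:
$a{\left(w,L \right)} = -3 - L w$ ($a{\left(w,L \right)} = - L w - 3 = -3 - L w$)
$D = 309$ ($D = 19 \cdot 16 - \left(3 - 8\right) = 304 + \left(-3 + 8\right) = 304 + 5 = 309$)
$\left(D - 1806\right) - 514 = \left(309 - 1806\right) - 514 = -1497 - 514 = -2011$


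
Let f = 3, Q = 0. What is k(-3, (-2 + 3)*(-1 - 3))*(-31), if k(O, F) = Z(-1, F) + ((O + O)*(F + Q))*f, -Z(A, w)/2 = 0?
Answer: -2232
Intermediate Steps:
Z(A, w) = 0 (Z(A, w) = -2*0 = 0)
k(O, F) = 6*F*O (k(O, F) = 0 + ((O + O)*(F + 0))*3 = 0 + ((2*O)*F)*3 = 0 + (2*F*O)*3 = 0 + 6*F*O = 6*F*O)
k(-3, (-2 + 3)*(-1 - 3))*(-31) = (6*((-2 + 3)*(-1 - 3))*(-3))*(-31) = (6*(1*(-4))*(-3))*(-31) = (6*(-4)*(-3))*(-31) = 72*(-31) = -2232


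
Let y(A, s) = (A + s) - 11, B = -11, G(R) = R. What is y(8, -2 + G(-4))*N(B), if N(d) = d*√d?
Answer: 99*I*√11 ≈ 328.35*I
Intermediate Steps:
N(d) = d^(3/2)
y(A, s) = -11 + A + s
y(8, -2 + G(-4))*N(B) = (-11 + 8 + (-2 - 4))*(-11)^(3/2) = (-11 + 8 - 6)*(-11*I*√11) = -(-99)*I*√11 = 99*I*√11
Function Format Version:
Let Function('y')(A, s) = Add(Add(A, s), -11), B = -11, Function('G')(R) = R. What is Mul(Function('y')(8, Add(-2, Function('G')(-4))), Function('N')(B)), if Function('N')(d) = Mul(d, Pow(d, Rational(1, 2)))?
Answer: Mul(99, I, Pow(11, Rational(1, 2))) ≈ Mul(328.35, I)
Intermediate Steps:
Function('N')(d) = Pow(d, Rational(3, 2))
Function('y')(A, s) = Add(-11, A, s)
Mul(Function('y')(8, Add(-2, Function('G')(-4))), Function('N')(B)) = Mul(Add(-11, 8, Add(-2, -4)), Pow(-11, Rational(3, 2))) = Mul(Add(-11, 8, -6), Mul(-11, I, Pow(11, Rational(1, 2)))) = Mul(-9, Mul(-11, I, Pow(11, Rational(1, 2)))) = Mul(99, I, Pow(11, Rational(1, 2)))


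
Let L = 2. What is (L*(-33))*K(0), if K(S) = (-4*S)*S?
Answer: 0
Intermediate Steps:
K(S) = -4*S²
(L*(-33))*K(0) = (2*(-33))*(-4*0²) = -(-264)*0 = -66*0 = 0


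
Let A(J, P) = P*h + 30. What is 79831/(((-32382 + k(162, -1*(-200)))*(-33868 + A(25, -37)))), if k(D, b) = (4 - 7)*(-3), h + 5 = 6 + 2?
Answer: 79831/1099030977 ≈ 7.2638e-5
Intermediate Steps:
h = 3 (h = -5 + (6 + 2) = -5 + 8 = 3)
k(D, b) = 9 (k(D, b) = -3*(-3) = 9)
A(J, P) = 30 + 3*P (A(J, P) = P*3 + 30 = 3*P + 30 = 30 + 3*P)
79831/(((-32382 + k(162, -1*(-200)))*(-33868 + A(25, -37)))) = 79831/(((-32382 + 9)*(-33868 + (30 + 3*(-37))))) = 79831/((-32373*(-33868 + (30 - 111)))) = 79831/((-32373*(-33868 - 81))) = 79831/((-32373*(-33949))) = 79831/1099030977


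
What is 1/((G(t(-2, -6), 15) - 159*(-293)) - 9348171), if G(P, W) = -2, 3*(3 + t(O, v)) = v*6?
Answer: -1/9301586 ≈ -1.0751e-7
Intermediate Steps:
t(O, v) = -3 + 2*v (t(O, v) = -3 + (v*6)/3 = -3 + (6*v)/3 = -3 + 2*v)
1/((G(t(-2, -6), 15) - 159*(-293)) - 9348171) = 1/((-2 - 159*(-293)) - 9348171) = 1/((-2 + 46587) - 9348171) = 1/(46585 - 9348171) = 1/(-9301586) = -1/9301586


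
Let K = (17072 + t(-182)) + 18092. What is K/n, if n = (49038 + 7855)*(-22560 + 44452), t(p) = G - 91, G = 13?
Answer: 17543/622750778 ≈ 2.8170e-5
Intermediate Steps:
t(p) = -78 (t(p) = 13 - 91 = -78)
n = 1245501556 (n = 56893*21892 = 1245501556)
K = 35086 (K = (17072 - 78) + 18092 = 16994 + 18092 = 35086)
K/n = 35086/1245501556 = 35086*(1/1245501556) = 17543/622750778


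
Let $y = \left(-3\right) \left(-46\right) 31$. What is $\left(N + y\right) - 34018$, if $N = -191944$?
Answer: $-221684$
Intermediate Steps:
$y = 4278$ ($y = 138 \cdot 31 = 4278$)
$\left(N + y\right) - 34018 = \left(-191944 + 4278\right) - 34018 = -187666 - 34018 = -221684$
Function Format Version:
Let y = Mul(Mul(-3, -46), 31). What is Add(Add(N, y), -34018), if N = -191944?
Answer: -221684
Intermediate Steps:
y = 4278 (y = Mul(138, 31) = 4278)
Add(Add(N, y), -34018) = Add(Add(-191944, 4278), -34018) = Add(-187666, -34018) = -221684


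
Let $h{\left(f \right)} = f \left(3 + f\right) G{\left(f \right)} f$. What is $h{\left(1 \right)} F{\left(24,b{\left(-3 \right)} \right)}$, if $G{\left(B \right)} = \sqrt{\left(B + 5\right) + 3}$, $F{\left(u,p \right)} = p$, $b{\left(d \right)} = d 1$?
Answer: $-36$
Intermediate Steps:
$b{\left(d \right)} = d$
$G{\left(B \right)} = \sqrt{8 + B}$ ($G{\left(B \right)} = \sqrt{\left(5 + B\right) + 3} = \sqrt{8 + B}$)
$h{\left(f \right)} = f^{2} \sqrt{8 + f} \left(3 + f\right)$ ($h{\left(f \right)} = f \left(3 + f\right) \sqrt{8 + f} f = f \sqrt{8 + f} \left(3 + f\right) f = f^{2} \sqrt{8 + f} \left(3 + f\right)$)
$h{\left(1 \right)} F{\left(24,b{\left(-3 \right)} \right)} = 1^{2} \sqrt{8 + 1} \left(3 + 1\right) \left(-3\right) = 1 \sqrt{9} \cdot 4 \left(-3\right) = 1 \cdot 3 \cdot 4 \left(-3\right) = 12 \left(-3\right) = -36$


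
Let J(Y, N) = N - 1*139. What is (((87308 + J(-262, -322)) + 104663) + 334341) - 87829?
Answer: 438022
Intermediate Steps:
J(Y, N) = -139 + N (J(Y, N) = N - 139 = -139 + N)
(((87308 + J(-262, -322)) + 104663) + 334341) - 87829 = (((87308 + (-139 - 322)) + 104663) + 334341) - 87829 = (((87308 - 461) + 104663) + 334341) - 87829 = ((86847 + 104663) + 334341) - 87829 = (191510 + 334341) - 87829 = 525851 - 87829 = 438022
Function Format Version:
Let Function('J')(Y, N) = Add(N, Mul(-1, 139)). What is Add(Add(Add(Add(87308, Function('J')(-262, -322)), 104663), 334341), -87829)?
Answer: 438022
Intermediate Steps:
Function('J')(Y, N) = Add(-139, N) (Function('J')(Y, N) = Add(N, -139) = Add(-139, N))
Add(Add(Add(Add(87308, Function('J')(-262, -322)), 104663), 334341), -87829) = Add(Add(Add(Add(87308, Add(-139, -322)), 104663), 334341), -87829) = Add(Add(Add(Add(87308, -461), 104663), 334341), -87829) = Add(Add(Add(86847, 104663), 334341), -87829) = Add(Add(191510, 334341), -87829) = Add(525851, -87829) = 438022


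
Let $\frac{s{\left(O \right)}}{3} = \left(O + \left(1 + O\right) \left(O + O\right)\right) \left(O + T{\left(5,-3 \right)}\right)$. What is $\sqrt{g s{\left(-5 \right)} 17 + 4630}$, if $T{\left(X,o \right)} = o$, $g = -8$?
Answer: $\sqrt{118870} \approx 344.78$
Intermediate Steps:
$s{\left(O \right)} = 3 \left(-3 + O\right) \left(O + 2 O \left(1 + O\right)\right)$ ($s{\left(O \right)} = 3 \left(O + \left(1 + O\right) \left(O + O\right)\right) \left(O - 3\right) = 3 \left(O + \left(1 + O\right) 2 O\right) \left(-3 + O\right) = 3 \left(O + 2 O \left(1 + O\right)\right) \left(-3 + O\right) = 3 \left(-3 + O\right) \left(O + 2 O \left(1 + O\right)\right)$)
$\sqrt{g s{\left(-5 \right)} 17 + 4630} = \sqrt{- 8 \cdot 3 \left(-5\right) \left(-9 - -15 + 2 \left(-5\right)^{2}\right) 17 + 4630} = \sqrt{- 8 \cdot 3 \left(-5\right) \left(-9 + 15 + 2 \cdot 25\right) 17 + 4630} = \sqrt{- 8 \cdot 3 \left(-5\right) \left(-9 + 15 + 50\right) 17 + 4630} = \sqrt{- 8 \cdot 3 \left(-5\right) 56 \cdot 17 + 4630} = \sqrt{\left(-8\right) \left(-840\right) 17 + 4630} = \sqrt{6720 \cdot 17 + 4630} = \sqrt{114240 + 4630} = \sqrt{118870}$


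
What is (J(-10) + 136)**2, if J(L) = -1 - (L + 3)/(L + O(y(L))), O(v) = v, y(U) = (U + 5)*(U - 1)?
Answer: 36990724/2025 ≈ 18267.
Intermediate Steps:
y(U) = (-1 + U)*(5 + U) (y(U) = (5 + U)*(-1 + U) = (-1 + U)*(5 + U))
J(L) = -1 - (3 + L)/(-5 + L**2 + 5*L) (J(L) = -1 - (L + 3)/(L + (-5 + L**2 + 4*L)) = -1 - (3 + L)/(-5 + L**2 + 5*L))
(J(-10) + 136)**2 = ((2 - 1*(-10)**2 - 6*(-10))/(-5 + (-10)**2 + 5*(-10)) + 136)**2 = ((2 - 1*100 + 60)/(-5 + 100 - 50) + 136)**2 = ((2 - 100 + 60)/45 + 136)**2 = ((1/45)*(-38) + 136)**2 = (-38/45 + 136)**2 = (6082/45)**2 = 36990724/2025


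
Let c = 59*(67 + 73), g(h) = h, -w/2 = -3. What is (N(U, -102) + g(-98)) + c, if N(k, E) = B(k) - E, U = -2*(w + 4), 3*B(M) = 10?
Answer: 24802/3 ≈ 8267.3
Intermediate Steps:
w = 6 (w = -2*(-3) = 6)
B(M) = 10/3 (B(M) = (1/3)*10 = 10/3)
U = -20 (U = -2*(6 + 4) = -2*10 = -20)
c = 8260 (c = 59*140 = 8260)
N(k, E) = 10/3 - E
(N(U, -102) + g(-98)) + c = ((10/3 - 1*(-102)) - 98) + 8260 = ((10/3 + 102) - 98) + 8260 = (316/3 - 98) + 8260 = 22/3 + 8260 = 24802/3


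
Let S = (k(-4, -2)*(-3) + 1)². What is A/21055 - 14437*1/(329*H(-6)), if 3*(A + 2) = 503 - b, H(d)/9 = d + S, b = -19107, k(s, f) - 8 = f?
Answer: 5171837849/17643310965 ≈ 0.29313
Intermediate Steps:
k(s, f) = 8 + f
S = 289 (S = ((8 - 2)*(-3) + 1)² = (6*(-3) + 1)² = (-18 + 1)² = (-17)² = 289)
H(d) = 2601 + 9*d (H(d) = 9*(d + 289) = 9*(289 + d) = 2601 + 9*d)
A = 19604/3 (A = -2 + (503 - 1*(-19107))/3 = -2 + (503 + 19107)/3 = -2 + (⅓)*19610 = -2 + 19610/3 = 19604/3 ≈ 6534.7)
A/21055 - 14437*1/(329*H(-6)) = (19604/3)/21055 - 14437*1/(329*(2601 + 9*(-6))) = (19604/3)*(1/21055) - 14437*1/(329*(2601 - 54)) = 19604/63165 - 14437/(2547*329) = 19604/63165 - 14437/837963 = 5171837849/17643310965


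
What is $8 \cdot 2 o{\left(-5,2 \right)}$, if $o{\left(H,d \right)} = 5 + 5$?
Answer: $160$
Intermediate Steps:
$o{\left(H,d \right)} = 10$
$8 \cdot 2 o{\left(-5,2 \right)} = 8 \cdot 2 \cdot 10 = 16 \cdot 10 = 160$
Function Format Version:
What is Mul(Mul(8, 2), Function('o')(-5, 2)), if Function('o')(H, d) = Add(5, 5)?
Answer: 160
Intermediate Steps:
Function('o')(H, d) = 10
Mul(Mul(8, 2), Function('o')(-5, 2)) = Mul(Mul(8, 2), 10) = Mul(16, 10) = 160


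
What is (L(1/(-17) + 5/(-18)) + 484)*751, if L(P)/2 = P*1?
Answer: 55535699/153 ≈ 3.6298e+5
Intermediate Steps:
L(P) = 2*P (L(P) = 2*(P*1) = 2*P)
(L(1/(-17) + 5/(-18)) + 484)*751 = (2*(1/(-17) + 5/(-18)) + 484)*751 = (2*(1*(-1/17) + 5*(-1/18)) + 484)*751 = (2*(-1/17 - 5/18) + 484)*751 = (2*(-103/306) + 484)*751 = (-103/153 + 484)*751 = (73949/153)*751 = 55535699/153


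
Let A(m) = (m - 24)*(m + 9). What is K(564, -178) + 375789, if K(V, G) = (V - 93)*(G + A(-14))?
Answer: 381441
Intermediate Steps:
A(m) = (-24 + m)*(9 + m)
K(V, G) = (-93 + V)*(190 + G) (K(V, G) = (V - 93)*(G + (-216 + (-14)**2 - 15*(-14))) = (-93 + V)*(G + (-216 + 196 + 210)) = (-93 + V)*(G + 190) = (-93 + V)*(190 + G))
K(564, -178) + 375789 = (-17670 - 93*(-178) + 190*564 - 178*564) + 375789 = (-17670 + 16554 + 107160 - 100392) + 375789 = 5652 + 375789 = 381441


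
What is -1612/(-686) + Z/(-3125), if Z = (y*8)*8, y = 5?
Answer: 481798/214375 ≈ 2.2475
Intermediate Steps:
Z = 320 (Z = (5*8)*8 = 40*8 = 320)
-1612/(-686) + Z/(-3125) = -1612/(-686) + 320/(-3125) = -1612*(-1/686) + 320*(-1/3125) = 806/343 - 64/625 = 481798/214375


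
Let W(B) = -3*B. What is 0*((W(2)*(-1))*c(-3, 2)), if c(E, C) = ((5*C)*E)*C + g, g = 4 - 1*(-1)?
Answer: 0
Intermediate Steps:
g = 5 (g = 4 + 1 = 5)
c(E, C) = 5 + 5*E*C² (c(E, C) = ((5*C)*E)*C + 5 = (5*C*E)*C + 5 = 5*E*C² + 5 = 5 + 5*E*C²)
0*((W(2)*(-1))*c(-3, 2)) = 0*((-3*2*(-1))*(5 + 5*(-3)*2²)) = 0*((-6*(-1))*(5 + 5*(-3)*4)) = 0*(6*(5 - 60)) = 0*(6*(-55)) = 0*(-330) = 0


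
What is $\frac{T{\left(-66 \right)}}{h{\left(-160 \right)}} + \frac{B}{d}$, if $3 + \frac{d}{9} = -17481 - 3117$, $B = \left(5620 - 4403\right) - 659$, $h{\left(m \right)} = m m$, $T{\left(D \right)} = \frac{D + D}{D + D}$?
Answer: $- \frac{1566599}{527385600} \approx -0.0029705$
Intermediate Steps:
$T{\left(D \right)} = 1$ ($T{\left(D \right)} = \frac{2 D}{2 D} = 2 D \frac{1}{2 D} = 1$)
$h{\left(m \right)} = m^{2}$
$B = 558$ ($B = 1217 - 659 = 558$)
$d = -185409$ ($d = -27 + 9 \left(-17481 - 3117\right) = -27 + 9 \left(-20598\right) = -27 - 185382 = -185409$)
$\frac{T{\left(-66 \right)}}{h{\left(-160 \right)}} + \frac{B}{d} = 1 \frac{1}{\left(-160\right)^{2}} + \frac{558}{-185409} = 1 \cdot \frac{1}{25600} + 558 \left(- \frac{1}{185409}\right) = 1 \cdot \frac{1}{25600} - \frac{62}{20601} = \frac{1}{25600} - \frac{62}{20601} = - \frac{1566599}{527385600}$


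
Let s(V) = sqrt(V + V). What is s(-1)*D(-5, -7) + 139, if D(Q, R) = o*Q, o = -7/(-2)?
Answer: 139 - 35*I*sqrt(2)/2 ≈ 139.0 - 24.749*I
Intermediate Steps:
o = 7/2 (o = -7*(-1/2) = 7/2 ≈ 3.5000)
s(V) = sqrt(2)*sqrt(V) (s(V) = sqrt(2*V) = sqrt(2)*sqrt(V))
D(Q, R) = 7*Q/2
s(-1)*D(-5, -7) + 139 = (sqrt(2)*sqrt(-1))*((7/2)*(-5)) + 139 = (sqrt(2)*I)*(-35/2) + 139 = (I*sqrt(2))*(-35/2) + 139 = -35*I*sqrt(2)/2 + 139 = 139 - 35*I*sqrt(2)/2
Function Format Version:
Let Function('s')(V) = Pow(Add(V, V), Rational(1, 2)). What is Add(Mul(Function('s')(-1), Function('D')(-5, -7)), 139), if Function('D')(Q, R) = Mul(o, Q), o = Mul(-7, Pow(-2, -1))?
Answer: Add(139, Mul(Rational(-35, 2), I, Pow(2, Rational(1, 2)))) ≈ Add(139.00, Mul(-24.749, I))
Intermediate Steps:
o = Rational(7, 2) (o = Mul(-7, Rational(-1, 2)) = Rational(7, 2) ≈ 3.5000)
Function('s')(V) = Mul(Pow(2, Rational(1, 2)), Pow(V, Rational(1, 2))) (Function('s')(V) = Pow(Mul(2, V), Rational(1, 2)) = Mul(Pow(2, Rational(1, 2)), Pow(V, Rational(1, 2))))
Function('D')(Q, R) = Mul(Rational(7, 2), Q)
Add(Mul(Function('s')(-1), Function('D')(-5, -7)), 139) = Add(Mul(Mul(Pow(2, Rational(1, 2)), Pow(-1, Rational(1, 2))), Mul(Rational(7, 2), -5)), 139) = Add(Mul(Mul(Pow(2, Rational(1, 2)), I), Rational(-35, 2)), 139) = Add(Mul(Mul(I, Pow(2, Rational(1, 2))), Rational(-35, 2)), 139) = Add(Mul(Rational(-35, 2), I, Pow(2, Rational(1, 2))), 139) = Add(139, Mul(Rational(-35, 2), I, Pow(2, Rational(1, 2))))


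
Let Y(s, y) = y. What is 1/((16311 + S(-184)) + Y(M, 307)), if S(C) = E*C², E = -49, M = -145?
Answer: -1/1642326 ≈ -6.0889e-7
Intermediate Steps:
S(C) = -49*C²
1/((16311 + S(-184)) + Y(M, 307)) = 1/((16311 - 49*(-184)²) + 307) = 1/((16311 - 49*33856) + 307) = 1/((16311 - 1658944) + 307) = 1/(-1642633 + 307) = 1/(-1642326) = -1/1642326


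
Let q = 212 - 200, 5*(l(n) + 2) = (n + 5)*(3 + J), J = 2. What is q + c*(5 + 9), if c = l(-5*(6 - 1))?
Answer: -296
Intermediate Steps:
l(n) = 3 + n (l(n) = -2 + ((n + 5)*(3 + 2))/5 = -2 + ((5 + n)*5)/5 = -2 + (25 + 5*n)/5 = -2 + (5 + n) = 3 + n)
c = -22 (c = 3 - 5*(6 - 1) = 3 - 5*5 = 3 - 25 = -22)
q = 12
q + c*(5 + 9) = 12 - 22*(5 + 9) = 12 - 22*14 = 12 - 308 = -296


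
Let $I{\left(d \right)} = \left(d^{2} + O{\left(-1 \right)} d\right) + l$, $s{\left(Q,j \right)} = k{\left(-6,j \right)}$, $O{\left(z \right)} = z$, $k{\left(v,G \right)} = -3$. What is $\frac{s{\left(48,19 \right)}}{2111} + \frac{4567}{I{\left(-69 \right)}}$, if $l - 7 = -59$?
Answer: $\frac{9626603}{10086358} \approx 0.95442$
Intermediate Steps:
$s{\left(Q,j \right)} = -3$
$l = -52$ ($l = 7 - 59 = -52$)
$I{\left(d \right)} = -52 + d^{2} - d$ ($I{\left(d \right)} = \left(d^{2} - d\right) - 52 = -52 + d^{2} - d$)
$\frac{s{\left(48,19 \right)}}{2111} + \frac{4567}{I{\left(-69 \right)}} = - \frac{3}{2111} + \frac{4567}{-52 + \left(-69\right)^{2} - -69} = \left(-3\right) \frac{1}{2111} + \frac{4567}{-52 + 4761 + 69} = - \frac{3}{2111} + \frac{4567}{4778} = \frac{9626603}{10086358}$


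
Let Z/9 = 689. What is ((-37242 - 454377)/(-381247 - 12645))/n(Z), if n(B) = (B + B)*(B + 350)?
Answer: 163873/10667317757928 ≈ 1.5362e-8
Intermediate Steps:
Z = 6201 (Z = 9*689 = 6201)
n(B) = 2*B*(350 + B) (n(B) = (2*B)*(350 + B) = 2*B*(350 + B))
((-37242 - 454377)/(-381247 - 12645))/n(Z) = ((-37242 - 454377)/(-381247 - 12645))/((2*6201*(350 + 6201))) = (-491619/(-393892))/((2*6201*6551)) = -491619*(-1/393892)/81245502 = (491619/393892)*(1/81245502) = 163873/10667317757928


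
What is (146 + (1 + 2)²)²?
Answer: 24025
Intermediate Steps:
(146 + (1 + 2)²)² = (146 + 3²)² = (146 + 9)² = 155² = 24025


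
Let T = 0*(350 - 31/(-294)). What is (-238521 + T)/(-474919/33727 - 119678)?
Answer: 2681532589/1345618275 ≈ 1.9928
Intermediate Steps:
T = 0 (T = 0*(350 - 31*(-1/294)) = 0*(350 + 31/294) = 0*(102931/294) = 0)
(-238521 + T)/(-474919/33727 - 119678) = (-238521 + 0)/(-474919/33727 - 119678) = -238521/(-474919*1/33727 - 119678) = -238521/(-474919/33727 - 119678) = -238521/(-4036854825/33727) = -238521*(-33727/4036854825) = 2681532589/1345618275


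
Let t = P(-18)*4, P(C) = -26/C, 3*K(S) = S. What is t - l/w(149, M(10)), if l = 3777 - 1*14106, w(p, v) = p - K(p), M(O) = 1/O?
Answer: 294379/2682 ≈ 109.76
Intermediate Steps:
K(S) = S/3
w(p, v) = 2*p/3 (w(p, v) = p - p/3 = 2*p/3)
l = -10329 (l = 3777 - 14106 = -10329)
t = 52/9 (t = -26/(-18)*4 = -26*(-1/18)*4 = (13/9)*4 = 52/9 ≈ 5.7778)
t - l/w(149, M(10)) = 52/9 - (-10329)/((⅔)*149) = 52/9 - (-10329)/298/3 = 52/9 - (-10329)*3/298 = 52/9 - 1*(-30987/298) = 52/9 + 30987/298 = 294379/2682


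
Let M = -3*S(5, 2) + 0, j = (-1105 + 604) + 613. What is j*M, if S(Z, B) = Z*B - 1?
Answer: -3024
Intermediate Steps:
S(Z, B) = -1 + B*Z (S(Z, B) = B*Z - 1 = -1 + B*Z)
j = 112 (j = -501 + 613 = 112)
M = -27 (M = -3*(-1 + 2*5) + 0 = -3*(-1 + 10) + 0 = -3*9 + 0 = -27 + 0 = -27)
j*M = 112*(-27) = -3024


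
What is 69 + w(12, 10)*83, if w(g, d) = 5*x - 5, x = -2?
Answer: -1176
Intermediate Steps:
w(g, d) = -15 (w(g, d) = 5*(-2) - 5 = -10 - 5 = -15)
69 + w(12, 10)*83 = 69 - 15*83 = 69 - 1245 = -1176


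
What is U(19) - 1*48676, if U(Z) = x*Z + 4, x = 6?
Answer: -48558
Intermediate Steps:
U(Z) = 4 + 6*Z (U(Z) = 6*Z + 4 = 4 + 6*Z)
U(19) - 1*48676 = (4 + 6*19) - 1*48676 = (4 + 114) - 48676 = 118 - 48676 = -48558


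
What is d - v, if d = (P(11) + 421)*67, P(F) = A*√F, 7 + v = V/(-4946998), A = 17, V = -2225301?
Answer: 139572376271/4946998 + 1139*√11 ≈ 31991.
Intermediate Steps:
v = -32403685/4946998 (v = -7 - 2225301/(-4946998) = -7 - 2225301*(-1/4946998) = -7 + 2225301/4946998 = -32403685/4946998 ≈ -6.5502)
P(F) = 17*√F
d = 28207 + 1139*√11 (d = (17*√11 + 421)*67 = (421 + 17*√11)*67 = 28207 + 1139*√11 ≈ 31985.)
d - v = (28207 + 1139*√11) - 1*(-32403685/4946998) = (28207 + 1139*√11) + 32403685/4946998 = 139572376271/4946998 + 1139*√11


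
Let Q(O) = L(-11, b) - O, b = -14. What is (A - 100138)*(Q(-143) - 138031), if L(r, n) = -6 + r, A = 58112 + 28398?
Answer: 1879369340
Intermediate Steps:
A = 86510
Q(O) = -17 - O (Q(O) = (-6 - 11) - O = -17 - O)
(A - 100138)*(Q(-143) - 138031) = (86510 - 100138)*((-17 - 1*(-143)) - 138031) = -13628*((-17 + 143) - 138031) = -13628*(126 - 138031) = -13628*(-137905) = 1879369340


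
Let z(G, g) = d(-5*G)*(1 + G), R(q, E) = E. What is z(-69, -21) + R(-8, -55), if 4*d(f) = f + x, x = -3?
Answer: -5869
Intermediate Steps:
d(f) = -3/4 + f/4 (d(f) = (f - 3)/4 = (-3 + f)/4 = -3/4 + f/4)
z(G, g) = (1 + G)*(-3/4 - 5*G/4) (z(G, g) = (-3/4 + (-5*G)/4)*(1 + G) = (-3/4 - 5*G/4)*(1 + G) = (1 + G)*(-3/4 - 5*G/4))
z(-69, -21) + R(-8, -55) = (1 - 69)*(-3 - 5*(-69))/4 - 55 = (1/4)*(-68)*(-3 + 345) - 55 = (1/4)*(-68)*342 - 55 = -5814 - 55 = -5869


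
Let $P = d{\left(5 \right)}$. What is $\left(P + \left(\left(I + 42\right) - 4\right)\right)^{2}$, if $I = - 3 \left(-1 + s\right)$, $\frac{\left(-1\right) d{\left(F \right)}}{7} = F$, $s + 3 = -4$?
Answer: $729$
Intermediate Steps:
$s = -7$ ($s = -3 - 4 = -7$)
$d{\left(F \right)} = - 7 F$
$I = 24$ ($I = - 3 \left(-1 - 7\right) = \left(-3\right) \left(-8\right) = 24$)
$P = -35$ ($P = \left(-7\right) 5 = -35$)
$\left(P + \left(\left(I + 42\right) - 4\right)\right)^{2} = \left(-35 + \left(\left(24 + 42\right) - 4\right)\right)^{2} = \left(-35 + \left(66 - 4\right)\right)^{2} = \left(-35 + 62\right)^{2} = 27^{2} = 729$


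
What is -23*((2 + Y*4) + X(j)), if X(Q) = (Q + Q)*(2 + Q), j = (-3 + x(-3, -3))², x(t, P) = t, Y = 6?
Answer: -63526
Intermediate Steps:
j = 36 (j = (-3 - 3)² = (-6)² = 36)
X(Q) = 2*Q*(2 + Q) (X(Q) = (2*Q)*(2 + Q) = 2*Q*(2 + Q))
-23*((2 + Y*4) + X(j)) = -23*((2 + 6*4) + 2*36*(2 + 36)) = -23*((2 + 24) + 2*36*38) = -23*(26 + 2736) = -23*2762 = -63526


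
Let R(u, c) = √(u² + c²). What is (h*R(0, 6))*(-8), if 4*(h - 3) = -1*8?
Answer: -48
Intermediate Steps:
h = 1 (h = 3 + (-1*8)/4 = 3 + (¼)*(-8) = 3 - 2 = 1)
R(u, c) = √(c² + u²)
(h*R(0, 6))*(-8) = (1*√(6² + 0²))*(-8) = (1*√(36 + 0))*(-8) = (1*√36)*(-8) = (1*6)*(-8) = 6*(-8) = -48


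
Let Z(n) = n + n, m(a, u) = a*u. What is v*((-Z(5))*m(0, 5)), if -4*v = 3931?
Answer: 0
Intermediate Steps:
Z(n) = 2*n
v = -3931/4 (v = -1/4*3931 = -3931/4 ≈ -982.75)
v*((-Z(5))*m(0, 5)) = -3931*(-2*5)*0*5/4 = -3931*(-1*10)*0/4 = -(-19655)*0/2 = -3931/4*0 = 0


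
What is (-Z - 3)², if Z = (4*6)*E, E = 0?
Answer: 9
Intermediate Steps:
Z = 0 (Z = (4*6)*0 = 24*0 = 0)
(-Z - 3)² = (-1*0 - 3)² = (0 - 3)² = (-3)² = 9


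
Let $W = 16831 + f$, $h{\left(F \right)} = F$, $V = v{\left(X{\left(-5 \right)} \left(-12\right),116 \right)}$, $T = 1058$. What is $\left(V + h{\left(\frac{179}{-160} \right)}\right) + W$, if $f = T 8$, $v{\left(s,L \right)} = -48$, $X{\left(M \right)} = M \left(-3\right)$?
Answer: $\frac{4039341}{160} \approx 25246.0$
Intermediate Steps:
$X{\left(M \right)} = - 3 M$
$V = -48$
$f = 8464$ ($f = 1058 \cdot 8 = 8464$)
$W = 25295$ ($W = 16831 + 8464 = 25295$)
$\left(V + h{\left(\frac{179}{-160} \right)}\right) + W = \left(-48 + \frac{179}{-160}\right) + 25295 = \left(-48 + 179 \left(- \frac{1}{160}\right)\right) + 25295 = \left(-48 - \frac{179}{160}\right) + 25295 = - \frac{7859}{160} + 25295 = \frac{4039341}{160}$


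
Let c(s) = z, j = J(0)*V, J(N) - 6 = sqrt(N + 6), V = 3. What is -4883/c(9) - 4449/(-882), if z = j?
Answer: -471119/1470 + 4883*sqrt(6)/90 ≈ -187.59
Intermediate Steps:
J(N) = 6 + sqrt(6 + N) (J(N) = 6 + sqrt(N + 6) = 6 + sqrt(6 + N))
j = 18 + 3*sqrt(6) (j = (6 + sqrt(6 + 0))*3 = (6 + sqrt(6))*3 = 18 + 3*sqrt(6) ≈ 25.348)
z = 18 + 3*sqrt(6) ≈ 25.348
c(s) = 18 + 3*sqrt(6)
-4883/c(9) - 4449/(-882) = -4883/(18 + 3*sqrt(6)) - 4449/(-882) = -4883/(18 + 3*sqrt(6)) - 4449*(-1/882) = -4883/(18 + 3*sqrt(6)) + 1483/294 = 1483/294 - 4883/(18 + 3*sqrt(6))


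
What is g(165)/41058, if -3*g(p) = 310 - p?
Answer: -145/123174 ≈ -0.0011772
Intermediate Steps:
g(p) = -310/3 + p/3 (g(p) = -(310 - p)/3 = -310/3 + p/3)
g(165)/41058 = (-310/3 + (1/3)*165)/41058 = (-310/3 + 55)*(1/41058) = -145/3*1/41058 = -145/123174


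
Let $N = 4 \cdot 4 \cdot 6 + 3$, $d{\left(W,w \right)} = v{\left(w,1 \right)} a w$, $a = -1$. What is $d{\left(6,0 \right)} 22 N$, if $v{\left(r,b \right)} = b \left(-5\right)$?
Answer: $0$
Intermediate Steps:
$v{\left(r,b \right)} = - 5 b$
$d{\left(W,w \right)} = 5 w$ ($d{\left(W,w \right)} = \left(-5\right) 1 \left(-1\right) w = \left(-5\right) \left(-1\right) w = 5 w$)
$N = 99$ ($N = 4 \cdot 24 + 3 = 96 + 3 = 99$)
$d{\left(6,0 \right)} 22 N = 5 \cdot 0 \cdot 22 \cdot 99 = 0 \cdot 22 \cdot 99 = 0 \cdot 99 = 0$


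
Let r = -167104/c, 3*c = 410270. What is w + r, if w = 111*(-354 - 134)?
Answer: -1587429048/29305 ≈ -54169.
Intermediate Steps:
c = 410270/3 (c = (⅓)*410270 = 410270/3 ≈ 1.3676e+5)
w = -54168 (w = 111*(-488) = -54168)
r = -35808/29305 (r = -167104/410270/3 = -167104*3/410270 = -35808/29305 ≈ -1.2219)
w + r = -54168 - 35808/29305 = -1587429048/29305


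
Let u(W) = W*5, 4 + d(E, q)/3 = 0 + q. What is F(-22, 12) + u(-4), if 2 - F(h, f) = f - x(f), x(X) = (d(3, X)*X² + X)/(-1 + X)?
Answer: 3138/11 ≈ 285.27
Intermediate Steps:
d(E, q) = -12 + 3*q (d(E, q) = -12 + 3*(0 + q) = -12 + 3*q)
u(W) = 5*W
x(X) = (X + X²*(-12 + 3*X))/(-1 + X) (x(X) = ((-12 + 3*X)*X² + X)/(-1 + X) = (X²*(-12 + 3*X) + X)/(-1 + X) = (X + X²*(-12 + 3*X))/(-1 + X))
F(h, f) = 2 - f + f*(1 + 3*f*(-4 + f))/(-1 + f) (F(h, f) = 2 - (f - f*(1 + 3*f*(-4 + f))/(-1 + f)) = 2 + (-f + f*(1 + 3*f*(-4 + f))/(-1 + f)) = 2 - f + f*(1 + 3*f*(-4 + f))/(-1 + f))
F(-22, 12) + u(-4) = (-2 - 13*12² + 3*12³ + 4*12)/(-1 + 12) + 5*(-4) = (-2 - 13*144 + 3*1728 + 48)/11 - 20 = (-2 - 1872 + 5184 + 48)/11 - 20 = (1/11)*3358 - 20 = 3358/11 - 20 = 3138/11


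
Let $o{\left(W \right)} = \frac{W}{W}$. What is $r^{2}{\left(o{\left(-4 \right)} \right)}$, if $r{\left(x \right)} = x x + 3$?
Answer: $16$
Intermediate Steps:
$o{\left(W \right)} = 1$
$r{\left(x \right)} = 3 + x^{2}$ ($r{\left(x \right)} = x^{2} + 3 = 3 + x^{2}$)
$r^{2}{\left(o{\left(-4 \right)} \right)} = \left(3 + 1^{2}\right)^{2} = \left(3 + 1\right)^{2} = 4^{2} = 16$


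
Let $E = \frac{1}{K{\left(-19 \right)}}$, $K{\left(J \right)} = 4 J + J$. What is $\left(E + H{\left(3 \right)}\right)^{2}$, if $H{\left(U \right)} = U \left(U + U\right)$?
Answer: $\frac{2920681}{9025} \approx 323.62$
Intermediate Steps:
$K{\left(J \right)} = 5 J$
$H{\left(U \right)} = 2 U^{2}$ ($H{\left(U \right)} = U 2 U = 2 U^{2}$)
$E = - \frac{1}{95}$ ($E = \frac{1}{5 \left(-19\right)} = \frac{1}{-95} = - \frac{1}{95} \approx -0.010526$)
$\left(E + H{\left(3 \right)}\right)^{2} = \left(- \frac{1}{95} + 2 \cdot 3^{2}\right)^{2} = \left(- \frac{1}{95} + 2 \cdot 9\right)^{2} = \left(- \frac{1}{95} + 18\right)^{2} = \left(\frac{1709}{95}\right)^{2} = \frac{2920681}{9025}$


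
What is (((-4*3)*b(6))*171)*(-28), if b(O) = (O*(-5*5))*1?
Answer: -8618400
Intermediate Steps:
b(O) = -25*O (b(O) = (O*(-25))*1 = -25*O*1 = -25*O)
(((-4*3)*b(6))*171)*(-28) = (((-4*3)*(-25*6))*171)*(-28) = (-12*(-150)*171)*(-28) = (1800*171)*(-28) = 307800*(-28) = -8618400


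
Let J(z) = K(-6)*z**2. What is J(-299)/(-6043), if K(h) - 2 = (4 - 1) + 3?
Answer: -715208/6043 ≈ -118.35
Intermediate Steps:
K(h) = 8 (K(h) = 2 + ((4 - 1) + 3) = 2 + (3 + 3) = 2 + 6 = 8)
J(z) = 8*z**2
J(-299)/(-6043) = (8*(-299)**2)/(-6043) = (8*89401)*(-1/6043) = 715208*(-1/6043) = -715208/6043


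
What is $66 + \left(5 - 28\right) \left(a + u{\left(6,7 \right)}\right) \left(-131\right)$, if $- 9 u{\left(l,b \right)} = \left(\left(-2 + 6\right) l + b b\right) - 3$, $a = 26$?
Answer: $\frac{494726}{9} \approx 54970.0$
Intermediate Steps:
$u{\left(l,b \right)} = \frac{1}{3} - \frac{4 l}{9} - \frac{b^{2}}{9}$ ($u{\left(l,b \right)} = - \frac{\left(\left(-2 + 6\right) l + b b\right) - 3}{9} = - \frac{\left(4 l + b^{2}\right) - 3}{9} = - \frac{\left(b^{2} + 4 l\right) - 3}{9} = - \frac{-3 + b^{2} + 4 l}{9} = \frac{1}{3} - \frac{4 l}{9} - \frac{b^{2}}{9}$)
$66 + \left(5 - 28\right) \left(a + u{\left(6,7 \right)}\right) \left(-131\right) = 66 + \left(5 - 28\right) \left(26 - \left(\frac{7}{3} + \frac{49}{9}\right)\right) \left(-131\right) = 66 + - 23 \left(26 - \frac{70}{9}\right) \left(-131\right) = 66 + \left(-23\right) \frac{164}{9} \left(-131\right) = 66 - - \frac{494132}{9} = 66 + \frac{494132}{9} = \frac{494726}{9}$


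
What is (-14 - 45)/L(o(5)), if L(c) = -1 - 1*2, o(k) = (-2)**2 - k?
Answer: 59/3 ≈ 19.667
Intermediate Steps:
o(k) = 4 - k
L(c) = -3 (L(c) = -1 - 2 = -3)
(-14 - 45)/L(o(5)) = (-14 - 45)/(-3) = -1/3*(-59) = 59/3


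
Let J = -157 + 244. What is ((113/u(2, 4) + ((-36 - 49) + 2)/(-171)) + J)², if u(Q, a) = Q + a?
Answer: 1322122321/116964 ≈ 11304.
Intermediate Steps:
J = 87
((113/u(2, 4) + ((-36 - 49) + 2)/(-171)) + J)² = ((113/(2 + 4) + ((-36 - 49) + 2)/(-171)) + 87)² = ((113/6 + (-85 + 2)*(-1/171)) + 87)² = ((113*(⅙) - 83*(-1/171)) + 87)² = ((113/6 + 83/171) + 87)² = (6607/342 + 87)² = (36361/342)² = 1322122321/116964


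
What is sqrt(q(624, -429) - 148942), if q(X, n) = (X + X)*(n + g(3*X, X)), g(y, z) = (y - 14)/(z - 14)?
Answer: I*sqrt(63306555790)/305 ≈ 824.94*I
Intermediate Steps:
g(y, z) = (-14 + y)/(-14 + z)
q(X, n) = 2*X*(n + (-14 + 3*X)/(-14 + X)) (q(X, n) = (X + X)*(n + (-14 + 3*X)/(-14 + X)) = (2*X)*(n + (-14 + 3*X)/(-14 + X)) = 2*X*(n + (-14 + 3*X)/(-14 + X)))
sqrt(q(624, -429) - 148942) = sqrt(2*624*(-14 + 3*624 - 429*(-14 + 624))/(-14 + 624) - 148942) = sqrt(2*624*(-14 + 1872 - 429*610)/610 - 148942) = sqrt(2*624*(1/610)*(-14 + 1872 - 261690) - 148942) = sqrt(2*624*(1/610)*(-259832) - 148942) = sqrt(-162135168/305 - 148942) = sqrt(-207562478/305) = I*sqrt(63306555790)/305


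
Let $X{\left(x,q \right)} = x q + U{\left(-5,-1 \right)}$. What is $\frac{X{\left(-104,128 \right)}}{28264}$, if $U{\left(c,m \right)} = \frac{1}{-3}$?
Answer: $- \frac{39937}{84792} \approx -0.471$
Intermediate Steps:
$U{\left(c,m \right)} = - \frac{1}{3}$
$X{\left(x,q \right)} = - \frac{1}{3} + q x$ ($X{\left(x,q \right)} = x q - \frac{1}{3} = q x - \frac{1}{3} = - \frac{1}{3} + q x$)
$\frac{X{\left(-104,128 \right)}}{28264} = \frac{- \frac{1}{3} + 128 \left(-104\right)}{28264} = \left(- \frac{1}{3} - 13312\right) \frac{1}{28264} = \left(- \frac{39937}{3}\right) \frac{1}{28264} = - \frac{39937}{84792}$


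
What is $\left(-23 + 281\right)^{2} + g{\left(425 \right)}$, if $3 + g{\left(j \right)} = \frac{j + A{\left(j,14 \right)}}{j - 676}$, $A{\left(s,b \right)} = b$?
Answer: $\frac{16706372}{251} \approx 66559.0$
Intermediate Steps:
$g{\left(j \right)} = -3 + \frac{14 + j}{-676 + j}$ ($g{\left(j \right)} = -3 + \frac{j + 14}{j - 676} = -3 + \frac{14 + j}{-676 + j}$)
$\left(-23 + 281\right)^{2} + g{\left(425 \right)} = \left(-23 + 281\right)^{2} + \frac{2 \left(1021 - 425\right)}{-676 + 425} = 258^{2} + \frac{2 \left(1021 - 425\right)}{-251} = 66564 + 2 \left(- \frac{1}{251}\right) 596 = 66564 - \frac{1192}{251} = \frac{16706372}{251}$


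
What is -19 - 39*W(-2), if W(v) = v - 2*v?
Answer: -97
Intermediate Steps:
W(v) = -v
-19 - 39*W(-2) = -19 - (-39)*(-2) = -19 - 39*2 = -19 - 78 = -97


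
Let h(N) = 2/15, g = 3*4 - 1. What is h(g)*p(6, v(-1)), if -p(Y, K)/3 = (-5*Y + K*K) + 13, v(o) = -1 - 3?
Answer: ⅖ ≈ 0.40000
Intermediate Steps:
v(o) = -4
p(Y, K) = -39 - 3*K² + 15*Y (p(Y, K) = -3*((-5*Y + K*K) + 13) = -3*((-5*Y + K²) + 13) = -3*((K² - 5*Y) + 13) = -3*(13 + K² - 5*Y) = -39 - 3*K² + 15*Y)
g = 11 (g = 12 - 1 = 11)
h(N) = 2/15 (h(N) = 2*(1/15) = 2/15)
h(g)*p(6, v(-1)) = 2*(-39 - 3*(-4)² + 15*6)/15 = 2*(-39 - 3*16 + 90)/15 = 2*(-39 - 48 + 90)/15 = (2/15)*3 = ⅖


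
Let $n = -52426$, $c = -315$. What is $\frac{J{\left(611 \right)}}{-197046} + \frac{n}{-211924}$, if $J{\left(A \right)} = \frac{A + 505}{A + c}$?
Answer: $\frac{21232932203}{85837485036} \approx 0.24736$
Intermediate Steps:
$J{\left(A \right)} = \frac{505 + A}{-315 + A}$ ($J{\left(A \right)} = \frac{A + 505}{A - 315} = \frac{505 + A}{-315 + A}$)
$\frac{J{\left(611 \right)}}{-197046} + \frac{n}{-211924} = \frac{\frac{1}{-315 + 611} \left(505 + 611\right)}{-197046} - \frac{52426}{-211924} = \frac{1}{296} \cdot 1116 \left(- \frac{1}{197046}\right) - - \frac{26213}{105962} = \frac{1}{296} \cdot 1116 \left(- \frac{1}{197046}\right) + \frac{26213}{105962} = \frac{279}{74} \left(- \frac{1}{197046}\right) + \frac{26213}{105962} = - \frac{31}{1620156} + \frac{26213}{105962} = \frac{21232932203}{85837485036}$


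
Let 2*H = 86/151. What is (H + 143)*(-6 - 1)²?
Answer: 1060164/151 ≈ 7021.0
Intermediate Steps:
H = 43/151 (H = (86/151)/2 = (86*(1/151))/2 = (½)*(86/151) = 43/151 ≈ 0.28477)
(H + 143)*(-6 - 1)² = (43/151 + 143)*(-6 - 1)² = (21636/151)*(-7)² = (21636/151)*49 = 1060164/151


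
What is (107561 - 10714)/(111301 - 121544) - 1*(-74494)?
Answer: 762945195/10243 ≈ 74485.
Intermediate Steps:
(107561 - 10714)/(111301 - 121544) - 1*(-74494) = 96847/(-10243) + 74494 = 96847*(-1/10243) + 74494 = -96847/10243 + 74494 = 762945195/10243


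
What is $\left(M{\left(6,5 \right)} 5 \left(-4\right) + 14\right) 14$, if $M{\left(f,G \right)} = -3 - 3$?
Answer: $1876$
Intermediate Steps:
$M{\left(f,G \right)} = -6$ ($M{\left(f,G \right)} = -3 - 3 = -6$)
$\left(M{\left(6,5 \right)} 5 \left(-4\right) + 14\right) 14 = \left(\left(-6\right) 5 \left(-4\right) + 14\right) 14 = \left(\left(-30\right) \left(-4\right) + 14\right) 14 = \left(120 + 14\right) 14 = 134 \cdot 14 = 1876$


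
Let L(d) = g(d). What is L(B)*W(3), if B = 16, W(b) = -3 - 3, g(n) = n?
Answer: -96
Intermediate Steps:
W(b) = -6
L(d) = d
L(B)*W(3) = 16*(-6) = -96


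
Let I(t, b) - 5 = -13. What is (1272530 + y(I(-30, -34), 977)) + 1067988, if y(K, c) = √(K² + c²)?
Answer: 2340518 + √954593 ≈ 2.3415e+6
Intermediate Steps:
I(t, b) = -8 (I(t, b) = 5 - 13 = -8)
(1272530 + y(I(-30, -34), 977)) + 1067988 = (1272530 + √((-8)² + 977²)) + 1067988 = (1272530 + √(64 + 954529)) + 1067988 = (1272530 + √954593) + 1067988 = 2340518 + √954593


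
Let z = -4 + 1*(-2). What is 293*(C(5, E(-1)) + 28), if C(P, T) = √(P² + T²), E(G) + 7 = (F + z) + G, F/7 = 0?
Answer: 8204 + 293*√221 ≈ 12560.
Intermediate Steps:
F = 0 (F = 7*0 = 0)
z = -6 (z = -4 - 2 = -6)
E(G) = -13 + G (E(G) = -7 + ((0 - 6) + G) = -7 + (-6 + G) = -13 + G)
293*(C(5, E(-1)) + 28) = 293*(√(5² + (-13 - 1)²) + 28) = 293*(√(25 + (-14)²) + 28) = 293*(√(25 + 196) + 28) = 293*(√221 + 28) = 293*(28 + √221) = 8204 + 293*√221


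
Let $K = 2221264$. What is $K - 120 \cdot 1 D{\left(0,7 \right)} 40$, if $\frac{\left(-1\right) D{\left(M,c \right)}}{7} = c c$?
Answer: $3867664$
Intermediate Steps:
$D{\left(M,c \right)} = - 7 c^{2}$ ($D{\left(M,c \right)} = - 7 c c = - 7 c^{2}$)
$K - 120 \cdot 1 D{\left(0,7 \right)} 40 = 2221264 - 120 \cdot 1 \left(- 7 \cdot 7^{2}\right) 40 = 2221264 - 120 \cdot 1 \left(\left(-7\right) 49\right) 40 = 2221264 - 120 \cdot 1 \left(-343\right) 40 = 2221264 - 120 \left(-343\right) 40 = 2221264 - \left(-41160\right) 40 = 2221264 - -1646400 = 2221264 + 1646400 = 3867664$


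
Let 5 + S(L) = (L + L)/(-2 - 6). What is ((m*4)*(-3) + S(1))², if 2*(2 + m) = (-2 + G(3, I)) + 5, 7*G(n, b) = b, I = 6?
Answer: 15129/784 ≈ 19.297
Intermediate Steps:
G(n, b) = b/7
S(L) = -5 - L/4 (S(L) = -5 + (L + L)/(-2 - 6) = -5 + (2*L)/(-8) = -5 + (2*L)*(-⅛) = -5 - L/4)
m = -1/14 (m = -2 + ((-2 + (⅐)*6) + 5)/2 = -2 + ((-2 + 6/7) + 5)/2 = -2 + (-8/7 + 5)/2 = -2 + (½)*(27/7) = -2 + 27/14 = -1/14 ≈ -0.071429)
((m*4)*(-3) + S(1))² = (-1/14*4*(-3) + (-5 - ¼*1))² = (-2/7*(-3) + (-5 - ¼))² = (6/7 - 21/4)² = (-123/28)² = 15129/784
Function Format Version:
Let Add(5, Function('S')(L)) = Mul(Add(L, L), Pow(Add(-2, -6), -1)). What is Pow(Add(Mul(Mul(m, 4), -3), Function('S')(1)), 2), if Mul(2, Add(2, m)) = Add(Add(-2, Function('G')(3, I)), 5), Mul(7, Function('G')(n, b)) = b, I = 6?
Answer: Rational(15129, 784) ≈ 19.297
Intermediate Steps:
Function('G')(n, b) = Mul(Rational(1, 7), b)
Function('S')(L) = Add(-5, Mul(Rational(-1, 4), L)) (Function('S')(L) = Add(-5, Mul(Add(L, L), Pow(Add(-2, -6), -1))) = Add(-5, Mul(Mul(2, L), Pow(-8, -1))) = Add(-5, Mul(Mul(2, L), Rational(-1, 8))) = Add(-5, Mul(Rational(-1, 4), L)))
m = Rational(-1, 14) (m = Add(-2, Mul(Rational(1, 2), Add(Add(-2, Mul(Rational(1, 7), 6)), 5))) = Add(-2, Mul(Rational(1, 2), Add(Add(-2, Rational(6, 7)), 5))) = Add(-2, Mul(Rational(1, 2), Add(Rational(-8, 7), 5))) = Add(-2, Mul(Rational(1, 2), Rational(27, 7))) = Add(-2, Rational(27, 14)) = Rational(-1, 14) ≈ -0.071429)
Pow(Add(Mul(Mul(m, 4), -3), Function('S')(1)), 2) = Pow(Add(Mul(Mul(Rational(-1, 14), 4), -3), Add(-5, Mul(Rational(-1, 4), 1))), 2) = Pow(Add(Mul(Rational(-2, 7), -3), Add(-5, Rational(-1, 4))), 2) = Pow(Add(Rational(6, 7), Rational(-21, 4)), 2) = Pow(Rational(-123, 28), 2) = Rational(15129, 784)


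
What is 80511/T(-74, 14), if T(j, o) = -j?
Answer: 80511/74 ≈ 1088.0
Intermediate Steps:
80511/T(-74, 14) = 80511/((-1*(-74))) = 80511/74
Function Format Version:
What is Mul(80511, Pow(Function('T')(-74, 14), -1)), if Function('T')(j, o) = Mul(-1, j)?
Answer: Rational(80511, 74) ≈ 1088.0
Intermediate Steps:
Mul(80511, Pow(Function('T')(-74, 14), -1)) = Mul(80511, Pow(Mul(-1, -74), -1)) = Mul(80511, Pow(74, -1)) = Mul(80511, Rational(1, 74)) = Rational(80511, 74)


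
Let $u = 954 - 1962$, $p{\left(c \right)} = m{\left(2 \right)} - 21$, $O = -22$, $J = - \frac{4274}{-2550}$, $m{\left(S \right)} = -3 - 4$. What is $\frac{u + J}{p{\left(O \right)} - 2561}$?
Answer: $\frac{1283063}{3300975} \approx 0.38869$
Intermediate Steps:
$m{\left(S \right)} = -7$ ($m{\left(S \right)} = -3 - 4 = -7$)
$J = \frac{2137}{1275}$ ($J = \left(-4274\right) \left(- \frac{1}{2550}\right) = \frac{2137}{1275} \approx 1.6761$)
$p{\left(c \right)} = -28$ ($p{\left(c \right)} = -7 - 21 = -28$)
$u = -1008$ ($u = 954 - 1962 = -1008$)
$\frac{u + J}{p{\left(O \right)} - 2561} = \frac{-1008 + \frac{2137}{1275}}{-28 - 2561} = - \frac{1283063}{1275 \left(-28 - 2561\right)} = - \frac{1283063}{1275 \left(-2589\right)} = \left(- \frac{1283063}{1275}\right) \left(- \frac{1}{2589}\right) = \frac{1283063}{3300975}$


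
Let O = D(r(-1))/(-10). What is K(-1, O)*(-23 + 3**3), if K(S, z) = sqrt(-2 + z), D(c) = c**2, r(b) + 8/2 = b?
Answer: 6*I*sqrt(2) ≈ 8.4853*I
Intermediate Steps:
r(b) = -4 + b
O = -5/2 (O = (-4 - 1)**2/(-10) = (-5)**2*(-1/10) = 25*(-1/10) = -5/2 ≈ -2.5000)
K(-1, O)*(-23 + 3**3) = sqrt(-2 - 5/2)*(-23 + 3**3) = sqrt(-9/2)*(-23 + 27) = (3*I*sqrt(2)/2)*4 = 6*I*sqrt(2)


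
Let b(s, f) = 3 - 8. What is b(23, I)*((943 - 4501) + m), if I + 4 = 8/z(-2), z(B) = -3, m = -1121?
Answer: 23395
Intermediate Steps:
I = -20/3 (I = -4 + 8/(-3) = -4 + 8*(-1/3) = -4 - 8/3 = -20/3 ≈ -6.6667)
b(s, f) = -5
b(23, I)*((943 - 4501) + m) = -5*((943 - 4501) - 1121) = -5*(-3558 - 1121) = -5*(-4679) = 23395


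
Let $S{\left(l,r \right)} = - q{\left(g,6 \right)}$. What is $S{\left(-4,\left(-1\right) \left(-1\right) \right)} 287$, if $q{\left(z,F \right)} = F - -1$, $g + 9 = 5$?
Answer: $-2009$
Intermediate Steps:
$g = -4$ ($g = -9 + 5 = -4$)
$q{\left(z,F \right)} = 1 + F$ ($q{\left(z,F \right)} = F + 1 = 1 + F$)
$S{\left(l,r \right)} = -7$ ($S{\left(l,r \right)} = - (1 + 6) = \left(-1\right) 7 = -7$)
$S{\left(-4,\left(-1\right) \left(-1\right) \right)} 287 = \left(-7\right) 287 = -2009$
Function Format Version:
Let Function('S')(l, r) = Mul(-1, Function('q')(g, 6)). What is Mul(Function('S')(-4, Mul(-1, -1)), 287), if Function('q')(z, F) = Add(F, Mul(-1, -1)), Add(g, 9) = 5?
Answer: -2009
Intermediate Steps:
g = -4 (g = Add(-9, 5) = -4)
Function('q')(z, F) = Add(1, F) (Function('q')(z, F) = Add(F, 1) = Add(1, F))
Function('S')(l, r) = -7 (Function('S')(l, r) = Mul(-1, Add(1, 6)) = Mul(-1, 7) = -7)
Mul(Function('S')(-4, Mul(-1, -1)), 287) = Mul(-7, 287) = -2009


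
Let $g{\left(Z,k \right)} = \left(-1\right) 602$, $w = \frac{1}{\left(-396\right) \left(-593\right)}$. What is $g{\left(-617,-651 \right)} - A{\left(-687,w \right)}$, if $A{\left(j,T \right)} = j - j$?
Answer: $-602$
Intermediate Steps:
$w = \frac{1}{234828}$ ($w = \left(- \frac{1}{396}\right) \left(- \frac{1}{593}\right) = \frac{1}{234828} \approx 4.2584 \cdot 10^{-6}$)
$g{\left(Z,k \right)} = -602$
$A{\left(j,T \right)} = 0$
$g{\left(-617,-651 \right)} - A{\left(-687,w \right)} = -602 - 0 = -602 + 0 = -602$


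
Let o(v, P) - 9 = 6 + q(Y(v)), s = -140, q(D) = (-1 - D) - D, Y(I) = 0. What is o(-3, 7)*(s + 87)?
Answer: -742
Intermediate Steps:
q(D) = -1 - 2*D
o(v, P) = 14 (o(v, P) = 9 + (6 + (-1 - 2*0)) = 9 + (6 + (-1 + 0)) = 9 + (6 - 1) = 9 + 5 = 14)
o(-3, 7)*(s + 87) = 14*(-140 + 87) = 14*(-53) = -742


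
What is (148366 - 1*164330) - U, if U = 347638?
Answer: -363602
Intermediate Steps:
(148366 - 1*164330) - U = (148366 - 1*164330) - 1*347638 = (148366 - 164330) - 347638 = -15964 - 347638 = -363602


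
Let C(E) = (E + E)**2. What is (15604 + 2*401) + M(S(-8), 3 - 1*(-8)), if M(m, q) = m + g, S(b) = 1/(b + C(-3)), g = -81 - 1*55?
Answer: 455561/28 ≈ 16270.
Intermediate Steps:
C(E) = 4*E**2 (C(E) = (2*E)**2 = 4*E**2)
g = -136 (g = -81 - 55 = -136)
S(b) = 1/(36 + b) (S(b) = 1/(b + 4*(-3)**2) = 1/(b + 4*9) = 1/(b + 36) = 1/(36 + b))
M(m, q) = -136 + m (M(m, q) = m - 136 = -136 + m)
(15604 + 2*401) + M(S(-8), 3 - 1*(-8)) = (15604 + 2*401) + (-136 + 1/(36 - 8)) = (15604 + 802) + (-136 + 1/28) = 16406 + (-136 + 1/28) = 16406 - 3807/28 = 455561/28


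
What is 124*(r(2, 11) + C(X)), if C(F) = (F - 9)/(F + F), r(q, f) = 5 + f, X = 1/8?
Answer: -2418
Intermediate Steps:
X = ⅛ ≈ 0.12500
C(F) = (-9 + F)/(2*F) (C(F) = (-9 + F)/((2*F)) = (-9 + F)*(1/(2*F)) = (-9 + F)/(2*F))
124*(r(2, 11) + C(X)) = 124*((5 + 11) + (-9 + ⅛)/(2*(⅛))) = 124*(16 + (½)*8*(-71/8)) = 124*(16 - 71/2) = 124*(-39/2) = -2418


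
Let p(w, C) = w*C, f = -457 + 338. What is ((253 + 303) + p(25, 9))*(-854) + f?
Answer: -667093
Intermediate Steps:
f = -119
p(w, C) = C*w
((253 + 303) + p(25, 9))*(-854) + f = ((253 + 303) + 9*25)*(-854) - 119 = (556 + 225)*(-854) - 119 = 781*(-854) - 119 = -666974 - 119 = -667093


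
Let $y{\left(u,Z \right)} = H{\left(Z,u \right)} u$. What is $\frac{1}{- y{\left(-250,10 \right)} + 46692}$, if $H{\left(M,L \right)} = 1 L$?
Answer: $- \frac{1}{15808} \approx -6.3259 \cdot 10^{-5}$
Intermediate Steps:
$H{\left(M,L \right)} = L$
$y{\left(u,Z \right)} = u^{2}$ ($y{\left(u,Z \right)} = u u = u^{2}$)
$\frac{1}{- y{\left(-250,10 \right)} + 46692} = \frac{1}{- \left(-250\right)^{2} + 46692} = \frac{1}{\left(-1\right) 62500 + 46692} = \frac{1}{-62500 + 46692} = \frac{1}{-15808} = - \frac{1}{15808}$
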